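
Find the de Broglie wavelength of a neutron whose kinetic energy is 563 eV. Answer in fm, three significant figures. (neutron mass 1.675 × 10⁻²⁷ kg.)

KE = 563 eV = 9.019 × 10⁻¹⁷ J.
p = √(2mKE) = √(2 × 1.675 × 10⁻²⁷ × 9.019 × 10⁻¹⁷) = 5.497 × 10⁻²² kg·m/s.
λ = h/p = 6.626 × 10⁻³⁴ / 5.497 × 10⁻²² = 1.21 × 10⁻¹² m = 1210 fm.

λ = 1210 fm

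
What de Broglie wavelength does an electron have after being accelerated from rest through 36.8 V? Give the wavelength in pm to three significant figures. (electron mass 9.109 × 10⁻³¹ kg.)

λ = 202 pm

KE = eV = 1.602 × 10⁻¹⁹ × 36.80 = 5.895 × 10⁻¹⁸ J.
p = √(2mKE) = √(2 × 9.109 × 10⁻³¹ × 5.895 × 10⁻¹⁸) = 3.277 × 10⁻²⁴ kg·m/s.
λ = h/p = 6.626 × 10⁻³⁴ / 3.277 × 10⁻²⁴ = 2.02 × 10⁻¹⁰ m = 202 pm.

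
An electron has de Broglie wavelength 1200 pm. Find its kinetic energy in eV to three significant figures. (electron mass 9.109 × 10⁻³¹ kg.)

KE = 1.04 eV

p = h/λ = 6.626 × 10⁻³⁴ / 1.200 × 10⁻⁹ = 5.522 × 10⁻²⁵ kg·m/s.
KE = p²/(2m) = (5.522 × 10⁻²⁵)² / (2 × 9.109 × 10⁻³¹) = 1.674 × 10⁻¹⁹ J = 1.04 eV.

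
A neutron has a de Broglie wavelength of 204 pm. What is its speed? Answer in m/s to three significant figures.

p = h/λ = 6.626 × 10⁻³⁴ / 2.040 × 10⁻¹⁰ = 3.248 × 10⁻²⁴ kg·m/s.
v = p/m = 3.248 × 10⁻²⁴ / 1.675 × 10⁻²⁷ = 1.94 × 10³ m/s = 1940 m/s.

v = 1940 m/s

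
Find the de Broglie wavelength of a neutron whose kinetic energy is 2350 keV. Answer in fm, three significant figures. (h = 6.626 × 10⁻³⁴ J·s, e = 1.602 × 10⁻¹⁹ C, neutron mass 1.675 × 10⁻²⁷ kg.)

KE = 2350 keV = 3.765 × 10⁻¹³ J.
p = √(2mKE) = √(2 × 1.675 × 10⁻²⁷ × 3.765 × 10⁻¹³) = 3.551 × 10⁻²⁰ kg·m/s.
λ = h/p = 6.626 × 10⁻³⁴ / 3.551 × 10⁻²⁰ = 1.87 × 10⁻¹⁴ m = 18.7 fm.

λ = 18.7 fm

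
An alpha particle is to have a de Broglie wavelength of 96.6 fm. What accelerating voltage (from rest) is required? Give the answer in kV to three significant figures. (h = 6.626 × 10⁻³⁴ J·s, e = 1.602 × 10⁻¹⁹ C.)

p = h/λ = 6.626 × 10⁻³⁴ / 9.660 × 10⁻¹⁴ = 6.859 × 10⁻²¹ kg·m/s.
KE = p²/(2m) = 3.540 × 10⁻¹⁵ J.
V = KE/2e = 3.540 × 10⁻¹⁵ / (2 × 1.602 × 10⁻¹⁹) = 11.0 kV.

V = 11.0 kV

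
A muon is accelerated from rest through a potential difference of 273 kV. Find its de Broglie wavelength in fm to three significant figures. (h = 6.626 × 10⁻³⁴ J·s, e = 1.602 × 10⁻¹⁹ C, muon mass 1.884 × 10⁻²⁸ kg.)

λ = 163 fm

KE = eV = 1.602 × 10⁻¹⁹ × 2.730 × 10⁵ = 4.373 × 10⁻¹⁴ J.
p = √(2mKE) = √(2 × 1.884 × 10⁻²⁸ × 4.373 × 10⁻¹⁴) = 4.059 × 10⁻²¹ kg·m/s.
λ = h/p = 6.626 × 10⁻³⁴ / 4.059 × 10⁻²¹ = 1.63 × 10⁻¹³ m = 163 fm.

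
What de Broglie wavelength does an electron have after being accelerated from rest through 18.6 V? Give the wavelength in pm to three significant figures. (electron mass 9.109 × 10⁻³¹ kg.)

KE = eV = 1.602 × 10⁻¹⁹ × 18.60 = 2.980 × 10⁻¹⁸ J.
p = √(2mKE) = √(2 × 9.109 × 10⁻³¹ × 2.980 × 10⁻¹⁸) = 2.330 × 10⁻²⁴ kg·m/s.
λ = h/p = 6.626 × 10⁻³⁴ / 2.330 × 10⁻²⁴ = 2.84 × 10⁻¹⁰ m = 284 pm.

λ = 284 pm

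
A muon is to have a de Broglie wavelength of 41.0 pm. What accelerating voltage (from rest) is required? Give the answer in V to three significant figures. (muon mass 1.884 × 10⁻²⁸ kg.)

V = 4.33 V

p = h/λ = 6.626 × 10⁻³⁴ / 4.100 × 10⁻¹¹ = 1.616 × 10⁻²³ kg·m/s.
KE = p²/(2m) = 6.931 × 10⁻¹⁹ J.
V = KE/e = 6.931 × 10⁻¹⁹ / (1.602 × 10⁻¹⁹) = 4.33 V.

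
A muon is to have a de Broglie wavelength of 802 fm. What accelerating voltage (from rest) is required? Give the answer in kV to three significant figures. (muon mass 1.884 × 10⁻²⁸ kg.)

V = 11.3 kV

p = h/λ = 6.626 × 10⁻³⁴ / 8.020 × 10⁻¹³ = 8.262 × 10⁻²² kg·m/s.
KE = p²/(2m) = 1.812 × 10⁻¹⁵ J.
V = KE/e = 1.812 × 10⁻¹⁵ / (1.602 × 10⁻¹⁹) = 11.3 kV.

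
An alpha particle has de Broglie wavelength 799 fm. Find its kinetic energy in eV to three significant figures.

p = h/λ = 6.626 × 10⁻³⁴ / 7.990 × 10⁻¹³ = 8.293 × 10⁻²² kg·m/s.
KE = p²/(2m) = (8.293 × 10⁻²²)² / (2 × 6.645 × 10⁻²⁷) = 5.175 × 10⁻¹⁷ J = 323 eV.

KE = 323 eV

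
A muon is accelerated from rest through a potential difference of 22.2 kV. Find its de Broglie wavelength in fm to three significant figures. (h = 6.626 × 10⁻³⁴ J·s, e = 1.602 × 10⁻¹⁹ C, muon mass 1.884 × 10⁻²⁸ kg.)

KE = eV = 1.602 × 10⁻¹⁹ × 2.220 × 10⁴ = 3.556 × 10⁻¹⁵ J.
p = √(2mKE) = √(2 × 1.884 × 10⁻²⁸ × 3.556 × 10⁻¹⁵) = 1.158 × 10⁻²¹ kg·m/s.
λ = h/p = 6.626 × 10⁻³⁴ / 1.158 × 10⁻²¹ = 5.72 × 10⁻¹³ m = 572 fm.

λ = 572 fm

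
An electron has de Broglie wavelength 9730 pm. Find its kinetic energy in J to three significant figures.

KE = 2.55 × 10⁻²¹ J

p = h/λ = 6.626 × 10⁻³⁴ / 9.730 × 10⁻⁹ = 6.810 × 10⁻²⁶ kg·m/s.
KE = p²/(2m) = (6.810 × 10⁻²⁶)² / (2 × 9.109 × 10⁻³¹) = 2.546 × 10⁻²¹ J = 2.55 × 10⁻²¹ J.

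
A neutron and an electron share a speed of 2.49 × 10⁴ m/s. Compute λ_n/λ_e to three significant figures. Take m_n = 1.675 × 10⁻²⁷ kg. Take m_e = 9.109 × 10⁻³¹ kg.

λ_n/λ_e = 5.44 × 10⁻⁴

At fixed v, p = mv so λ = h/(mv) ∝ 1/m.
λ_n/λ_e = m_e/m_n = 9.109 × 10⁻³¹/1.675 × 10⁻²⁷ = 5.44 × 10⁻⁴.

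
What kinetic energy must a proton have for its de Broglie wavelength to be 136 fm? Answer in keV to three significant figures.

KE = 44.3 keV

p = h/λ = 6.626 × 10⁻³⁴ / 1.360 × 10⁻¹³ = 4.872 × 10⁻²¹ kg·m/s.
KE = p²/(2m) = (4.872 × 10⁻²¹)² / (2 × 1.673 × 10⁻²⁷) = 7.094 × 10⁻¹⁵ J = 44.3 keV.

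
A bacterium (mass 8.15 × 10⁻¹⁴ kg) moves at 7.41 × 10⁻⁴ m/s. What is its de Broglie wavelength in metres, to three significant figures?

λ = 1.10 × 10⁻¹⁷ m

p = mv = 8.15 × 10⁻¹⁴ × 7.41 × 10⁻⁴ = 6.039 × 10⁻¹⁷ kg·m/s.
λ = h/p = 6.626 × 10⁻³⁴ / 6.039 × 10⁻¹⁷ = 1.10 × 10⁻¹⁷ m.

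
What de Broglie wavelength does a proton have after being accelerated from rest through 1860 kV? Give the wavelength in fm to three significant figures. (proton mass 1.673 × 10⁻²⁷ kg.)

KE = eV = 1.602 × 10⁻¹⁹ × 1.860 × 10⁶ = 2.980 × 10⁻¹³ J.
p = √(2mKE) = √(2 × 1.673 × 10⁻²⁷ × 2.980 × 10⁻¹³) = 3.158 × 10⁻²⁰ kg·m/s.
λ = h/p = 6.626 × 10⁻³⁴ / 3.158 × 10⁻²⁰ = 2.10 × 10⁻¹⁴ m = 21.0 fm.

λ = 21.0 fm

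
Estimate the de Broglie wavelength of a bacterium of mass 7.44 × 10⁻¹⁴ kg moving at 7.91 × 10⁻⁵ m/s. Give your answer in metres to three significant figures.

λ = 1.13 × 10⁻¹⁶ m

p = mv = 7.44 × 10⁻¹⁴ × 7.91 × 10⁻⁵ = 5.885 × 10⁻¹⁸ kg·m/s.
λ = h/p = 6.626 × 10⁻³⁴ / 5.885 × 10⁻¹⁸ = 1.13 × 10⁻¹⁶ m.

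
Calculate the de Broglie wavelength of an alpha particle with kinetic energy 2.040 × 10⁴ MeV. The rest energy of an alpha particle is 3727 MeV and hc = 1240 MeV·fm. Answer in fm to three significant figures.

Total energy E = KE + m₀c² = 2.040 × 10⁴ + 3727 = 24127 MeV.
(pc)² = E² − (m₀c²)² = (24127)² − (3727)² = 5.682 × 10⁸ MeV², so pc = 2.384 × 10⁴ MeV.
λ = hc/(pc) = 1240 MeV·fm / 2.384 × 10⁴ MeV = 0.0520 fm.

λ = 0.0520 fm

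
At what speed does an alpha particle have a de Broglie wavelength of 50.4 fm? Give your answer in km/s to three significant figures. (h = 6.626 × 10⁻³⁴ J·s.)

p = h/λ = 6.626 × 10⁻³⁴ / 5.040 × 10⁻¹⁴ = 1.315 × 10⁻²⁰ kg·m/s.
v = p/m = 1.315 × 10⁻²⁰ / 6.645 × 10⁻²⁷ = 1.98 × 10⁶ m/s = 1980 km/s.

v = 1980 km/s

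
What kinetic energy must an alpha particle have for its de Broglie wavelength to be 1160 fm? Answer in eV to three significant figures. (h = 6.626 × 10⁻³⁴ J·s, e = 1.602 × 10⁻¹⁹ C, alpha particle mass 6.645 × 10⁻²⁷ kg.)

KE = 153 eV

p = h/λ = 6.626 × 10⁻³⁴ / 1.160 × 10⁻¹² = 5.712 × 10⁻²² kg·m/s.
KE = p²/(2m) = (5.712 × 10⁻²²)² / (2 × 6.645 × 10⁻²⁷) = 2.455 × 10⁻¹⁷ J = 153 eV.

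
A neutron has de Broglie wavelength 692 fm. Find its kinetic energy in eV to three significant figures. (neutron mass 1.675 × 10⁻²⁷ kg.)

p = h/λ = 6.626 × 10⁻³⁴ / 6.920 × 10⁻¹³ = 9.575 × 10⁻²² kg·m/s.
KE = p²/(2m) = (9.575 × 10⁻²²)² / (2 × 1.675 × 10⁻²⁷) = 2.737 × 10⁻¹⁶ J = 1710 eV.

KE = 1710 eV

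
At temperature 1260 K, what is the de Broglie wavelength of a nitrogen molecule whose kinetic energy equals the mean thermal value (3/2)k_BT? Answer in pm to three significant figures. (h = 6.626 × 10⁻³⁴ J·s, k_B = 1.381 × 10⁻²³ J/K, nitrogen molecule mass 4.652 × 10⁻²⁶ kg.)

KE = (3/2)k_BT = 1.5 × 1.381 × 10⁻²³ × 1260 = 2.610 × 10⁻²⁰ J.
p = √(2mKE) = √(2 × 4.652 × 10⁻²⁶ × 2.610 × 10⁻²⁰) = 4.928 × 10⁻²³ kg·m/s.
λ = h/p = 1.34 × 10⁻¹¹ m = 13.4 pm.

λ = 13.4 pm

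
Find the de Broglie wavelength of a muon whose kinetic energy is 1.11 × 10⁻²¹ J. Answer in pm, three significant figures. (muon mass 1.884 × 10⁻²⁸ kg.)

p = √(2mKE) = √(2 × 1.884 × 10⁻²⁸ × 1.110 × 10⁻²¹) = 6.467 × 10⁻²⁵ kg·m/s.
λ = h/p = 6.626 × 10⁻³⁴ / 6.467 × 10⁻²⁵ = 1.02 × 10⁻⁹ m = 1020 pm.

λ = 1020 pm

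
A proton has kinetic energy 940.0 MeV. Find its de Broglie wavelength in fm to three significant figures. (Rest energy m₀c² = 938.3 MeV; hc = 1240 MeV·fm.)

λ = 0.762 fm

Total energy E = KE + m₀c² = 940.0 + 938.3 = 1878.3 MeV.
(pc)² = E² − (m₀c²)² = (1878.3)² − (938.3)² = 2.648 × 10⁶ MeV², so pc = 1627 MeV.
λ = hc/(pc) = 1240 MeV·fm / 1627 MeV = 0.762 fm.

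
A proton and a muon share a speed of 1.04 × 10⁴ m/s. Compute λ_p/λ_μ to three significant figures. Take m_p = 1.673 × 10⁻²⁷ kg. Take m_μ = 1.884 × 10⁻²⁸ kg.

λ_p/λ_μ = 0.113

At fixed v, p = mv so λ = h/(mv) ∝ 1/m.
λ_p/λ_μ = m_μ/m_p = 1.884 × 10⁻²⁸/1.673 × 10⁻²⁷ = 0.113.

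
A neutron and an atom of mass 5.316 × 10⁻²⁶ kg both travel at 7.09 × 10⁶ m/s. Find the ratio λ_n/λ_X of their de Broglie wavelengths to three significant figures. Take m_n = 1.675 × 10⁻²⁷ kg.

At fixed v, p = mv so λ = h/(mv) ∝ 1/m.
λ_n/λ_X = m_X/m_n = 5.316 × 10⁻²⁶/1.675 × 10⁻²⁷ = 31.7.

λ_n/λ_X = 31.7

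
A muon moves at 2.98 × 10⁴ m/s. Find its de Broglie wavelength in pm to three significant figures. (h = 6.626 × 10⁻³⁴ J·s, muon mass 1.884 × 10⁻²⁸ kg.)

p = mv = 1.884 × 10⁻²⁸ × 2.98 × 10⁴ = 5.614 × 10⁻²⁴ kg·m/s.
λ = h/p = 6.626 × 10⁻³⁴ / 5.614 × 10⁻²⁴ = 1.18 × 10⁻¹⁰ m = 118 pm.

λ = 118 pm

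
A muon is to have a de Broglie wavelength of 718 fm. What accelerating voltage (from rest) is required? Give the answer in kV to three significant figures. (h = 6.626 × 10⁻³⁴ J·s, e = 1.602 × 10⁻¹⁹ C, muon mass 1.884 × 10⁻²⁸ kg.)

V = 14.1 kV

p = h/λ = 6.626 × 10⁻³⁴ / 7.180 × 10⁻¹³ = 9.228 × 10⁻²² kg·m/s.
KE = p²/(2m) = 2.260 × 10⁻¹⁵ J.
V = KE/e = 2.260 × 10⁻¹⁵ / (1.602 × 10⁻¹⁹) = 14.1 kV.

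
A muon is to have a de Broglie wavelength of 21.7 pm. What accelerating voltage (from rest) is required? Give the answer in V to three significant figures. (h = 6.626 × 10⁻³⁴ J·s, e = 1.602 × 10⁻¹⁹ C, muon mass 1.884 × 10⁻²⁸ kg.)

p = h/λ = 6.626 × 10⁻³⁴ / 2.170 × 10⁻¹¹ = 3.053 × 10⁻²³ kg·m/s.
KE = p²/(2m) = 2.474 × 10⁻¹⁸ J.
V = KE/e = 2.474 × 10⁻¹⁸ / (1.602 × 10⁻¹⁹) = 15.4 V.

V = 15.4 V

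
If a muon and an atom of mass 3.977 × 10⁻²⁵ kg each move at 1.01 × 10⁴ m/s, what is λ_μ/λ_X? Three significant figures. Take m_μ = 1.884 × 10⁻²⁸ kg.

At fixed v, p = mv so λ = h/(mv) ∝ 1/m.
λ_μ/λ_X = m_X/m_μ = 3.977 × 10⁻²⁵/1.884 × 10⁻²⁸ = 2110.

λ_μ/λ_X = 2110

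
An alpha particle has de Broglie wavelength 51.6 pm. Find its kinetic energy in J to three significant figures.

KE = 1.24 × 10⁻²⁰ J

p = h/λ = 6.626 × 10⁻³⁴ / 5.160 × 10⁻¹¹ = 1.284 × 10⁻²³ kg·m/s.
KE = p²/(2m) = (1.284 × 10⁻²³)² / (2 × 6.645 × 10⁻²⁷) = 1.241 × 10⁻²⁰ J = 1.24 × 10⁻²⁰ J.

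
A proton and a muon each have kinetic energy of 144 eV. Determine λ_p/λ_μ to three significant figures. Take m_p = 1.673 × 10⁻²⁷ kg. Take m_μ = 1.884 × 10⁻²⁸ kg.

λ_p/λ_μ = 0.336

At fixed KE, p = √(2mKE) so λ = h/p ∝ 1/√m.
λ_p/λ_μ = √(m_μ/m_p) = √(1.884 × 10⁻²⁸/1.673 × 10⁻²⁷) = √(0.1126) = 0.336.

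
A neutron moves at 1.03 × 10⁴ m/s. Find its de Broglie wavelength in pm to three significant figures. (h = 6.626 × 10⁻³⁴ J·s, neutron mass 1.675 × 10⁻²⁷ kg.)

λ = 38.4 pm

p = mv = 1.675 × 10⁻²⁷ × 1.03 × 10⁴ = 1.725 × 10⁻²³ kg·m/s.
λ = h/p = 6.626 × 10⁻³⁴ / 1.725 × 10⁻²³ = 3.84 × 10⁻¹¹ m = 38.4 pm.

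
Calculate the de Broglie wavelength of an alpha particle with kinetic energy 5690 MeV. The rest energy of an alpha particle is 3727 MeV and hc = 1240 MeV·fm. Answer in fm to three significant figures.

Total energy E = KE + m₀c² = 5690 + 3727 = 9417 MeV.
(pc)² = E² − (m₀c²)² = (9417)² − (3727)² = 7.479 × 10⁷ MeV², so pc = 8648 MeV.
λ = hc/(pc) = 1240 MeV·fm / 8648 MeV = 0.143 fm.

λ = 0.143 fm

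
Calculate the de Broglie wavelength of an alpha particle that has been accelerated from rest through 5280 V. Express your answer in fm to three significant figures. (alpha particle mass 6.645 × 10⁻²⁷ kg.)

KE = 2eV = 2 × 1.602 × 10⁻¹⁹ × 5280 = 1.692 × 10⁻¹⁵ J.
p = √(2mKE) = √(2 × 6.645 × 10⁻²⁷ × 1.692 × 10⁻¹⁵) = 4.742 × 10⁻²¹ kg·m/s.
λ = h/p = 6.626 × 10⁻³⁴ / 4.742 × 10⁻²¹ = 1.40 × 10⁻¹³ m = 140 fm.

λ = 140 fm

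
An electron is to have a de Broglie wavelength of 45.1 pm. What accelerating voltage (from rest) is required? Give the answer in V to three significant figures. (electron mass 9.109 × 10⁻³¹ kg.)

p = h/λ = 6.626 × 10⁻³⁴ / 4.510 × 10⁻¹¹ = 1.469 × 10⁻²³ kg·m/s.
KE = p²/(2m) = 1.185 × 10⁻¹⁶ J.
V = KE/e = 1.185 × 10⁻¹⁶ / (1.602 × 10⁻¹⁹) = 740 V.

V = 740 V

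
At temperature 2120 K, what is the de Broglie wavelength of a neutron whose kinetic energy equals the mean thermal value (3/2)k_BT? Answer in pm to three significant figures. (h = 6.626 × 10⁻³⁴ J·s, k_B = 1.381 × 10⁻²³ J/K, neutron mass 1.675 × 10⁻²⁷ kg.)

λ = 54.6 pm

KE = (3/2)k_BT = 1.5 × 1.381 × 10⁻²³ × 2120 = 4.392 × 10⁻²⁰ J.
p = √(2mKE) = √(2 × 1.675 × 10⁻²⁷ × 4.392 × 10⁻²⁰) = 1.213 × 10⁻²³ kg·m/s.
λ = h/p = 5.46 × 10⁻¹¹ m = 54.6 pm.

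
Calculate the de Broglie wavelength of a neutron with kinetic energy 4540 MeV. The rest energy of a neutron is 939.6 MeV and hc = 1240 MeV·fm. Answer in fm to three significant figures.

Total energy E = KE + m₀c² = 4540 + 939.6 = 5479.6 MeV.
(pc)² = E² − (m₀c²)² = (5479.6)² − (939.6)² = 2.914 × 10⁷ MeV², so pc = 5398 MeV.
λ = hc/(pc) = 1240 MeV·fm / 5398 MeV = 0.230 fm.

λ = 0.230 fm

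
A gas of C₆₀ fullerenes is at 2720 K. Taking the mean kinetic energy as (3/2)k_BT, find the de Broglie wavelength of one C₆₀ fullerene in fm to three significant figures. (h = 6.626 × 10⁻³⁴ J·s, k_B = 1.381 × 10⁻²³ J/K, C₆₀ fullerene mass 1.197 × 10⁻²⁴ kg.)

λ = 1800 fm

KE = (3/2)k_BT = 1.5 × 1.381 × 10⁻²³ × 2720 = 5.634 × 10⁻²⁰ J.
p = √(2mKE) = √(2 × 1.197 × 10⁻²⁴ × 5.634 × 10⁻²⁰) = 3.673 × 10⁻²² kg·m/s.
λ = h/p = 1.80 × 10⁻¹² m = 1800 fm.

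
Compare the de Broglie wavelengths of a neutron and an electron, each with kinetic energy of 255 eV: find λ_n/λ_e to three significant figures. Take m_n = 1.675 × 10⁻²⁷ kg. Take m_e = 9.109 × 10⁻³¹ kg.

At fixed KE, p = √(2mKE) so λ = h/p ∝ 1/√m.
λ_n/λ_e = √(m_e/m_n) = √(9.109 × 10⁻³¹/1.675 × 10⁻²⁷) = √(5.438 × 10⁻⁴) = 0.0233.

λ_n/λ_e = 0.0233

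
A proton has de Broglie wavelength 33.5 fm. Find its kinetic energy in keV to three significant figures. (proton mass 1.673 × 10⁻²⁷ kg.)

p = h/λ = 6.626 × 10⁻³⁴ / 3.350 × 10⁻¹⁴ = 1.978 × 10⁻²⁰ kg·m/s.
KE = p²/(2m) = (1.978 × 10⁻²⁰)² / (2 × 1.673 × 10⁻²⁷) = 1.169 × 10⁻¹³ J = 730 keV.

KE = 730 keV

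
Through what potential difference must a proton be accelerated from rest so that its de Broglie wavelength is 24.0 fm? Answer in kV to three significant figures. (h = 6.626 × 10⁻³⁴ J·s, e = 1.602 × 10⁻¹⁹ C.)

p = h/λ = 6.626 × 10⁻³⁴ / 2.400 × 10⁻¹⁴ = 2.761 × 10⁻²⁰ kg·m/s.
KE = p²/(2m) = 2.278 × 10⁻¹³ J.
V = KE/e = 2.278 × 10⁻¹³ / (1.602 × 10⁻¹⁹) = 1420 kV.

V = 1420 kV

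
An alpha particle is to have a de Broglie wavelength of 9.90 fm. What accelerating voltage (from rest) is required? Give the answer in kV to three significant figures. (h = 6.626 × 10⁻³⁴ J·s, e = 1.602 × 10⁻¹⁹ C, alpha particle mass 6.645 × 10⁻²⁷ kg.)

p = h/λ = 6.626 × 10⁻³⁴ / 9.900 × 10⁻¹⁵ = 6.693 × 10⁻²⁰ kg·m/s.
KE = p²/(2m) = 3.371 × 10⁻¹³ J.
V = KE/2e = 3.371 × 10⁻¹³ / (2 × 1.602 × 10⁻¹⁹) = 1050 kV.

V = 1050 kV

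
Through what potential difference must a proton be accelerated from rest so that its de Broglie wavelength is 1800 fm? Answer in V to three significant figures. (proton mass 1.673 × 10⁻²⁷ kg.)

p = h/λ = 6.626 × 10⁻³⁴ / 1.800 × 10⁻¹² = 3.681 × 10⁻²² kg·m/s.
KE = p²/(2m) = 4.050 × 10⁻¹⁷ J.
V = KE/e = 4.050 × 10⁻¹⁷ / (1.602 × 10⁻¹⁹) = 253 V.

V = 253 V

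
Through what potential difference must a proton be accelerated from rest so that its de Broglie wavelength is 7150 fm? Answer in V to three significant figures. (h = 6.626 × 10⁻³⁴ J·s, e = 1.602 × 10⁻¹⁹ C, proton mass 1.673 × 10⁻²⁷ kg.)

p = h/λ = 6.626 × 10⁻³⁴ / 7.150 × 10⁻¹² = 9.267 × 10⁻²³ kg·m/s.
KE = p²/(2m) = 2.567 × 10⁻¹⁸ J.
V = KE/e = 2.567 × 10⁻¹⁸ / (1.602 × 10⁻¹⁹) = 16.0 V.

V = 16.0 V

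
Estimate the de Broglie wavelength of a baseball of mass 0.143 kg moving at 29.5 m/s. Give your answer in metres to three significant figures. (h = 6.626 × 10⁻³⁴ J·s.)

p = mv = 0.143 × 29.5 = 4.219 kg·m/s.
λ = h/p = 6.626 × 10⁻³⁴ / 4.219 = 1.57 × 10⁻³⁴ m.

λ = 1.57 × 10⁻³⁴ m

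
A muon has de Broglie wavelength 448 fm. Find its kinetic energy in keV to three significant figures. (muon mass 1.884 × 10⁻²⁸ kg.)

KE = 36.2 keV

p = h/λ = 6.626 × 10⁻³⁴ / 4.480 × 10⁻¹³ = 1.479 × 10⁻²¹ kg·m/s.
KE = p²/(2m) = (1.479 × 10⁻²¹)² / (2 × 1.884 × 10⁻²⁸) = 5.805 × 10⁻¹⁵ J = 36.2 keV.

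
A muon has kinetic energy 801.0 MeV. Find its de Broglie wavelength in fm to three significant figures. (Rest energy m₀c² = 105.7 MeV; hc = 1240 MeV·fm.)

Total energy E = KE + m₀c² = 801.0 + 105.7 = 906.7 MeV.
(pc)² = E² − (m₀c²)² = (906.7)² − (105.7)² = 8.109 × 10⁵ MeV², so pc = 900.5 MeV.
λ = hc/(pc) = 1240 MeV·fm / 900.5 MeV = 1.38 fm.

λ = 1.38 fm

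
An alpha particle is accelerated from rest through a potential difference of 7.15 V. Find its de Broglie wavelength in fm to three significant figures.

KE = 2eV = 2 × 1.602 × 10⁻¹⁹ × 7.150 = 2.291 × 10⁻¹⁸ J.
p = √(2mKE) = √(2 × 6.645 × 10⁻²⁷ × 2.291 × 10⁻¹⁸) = 1.745 × 10⁻²² kg·m/s.
λ = h/p = 6.626 × 10⁻³⁴ / 1.745 × 10⁻²² = 3.80 × 10⁻¹² m = 3800 fm.

λ = 3800 fm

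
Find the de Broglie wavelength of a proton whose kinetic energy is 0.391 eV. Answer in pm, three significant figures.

KE = 0.391 eV = 6.264 × 10⁻²⁰ J.
p = √(2mKE) = √(2 × 1.673 × 10⁻²⁷ × 6.264 × 10⁻²⁰) = 1.448 × 10⁻²³ kg·m/s.
λ = h/p = 6.626 × 10⁻³⁴ / 1.448 × 10⁻²³ = 4.58 × 10⁻¹¹ m = 45.8 pm.

λ = 45.8 pm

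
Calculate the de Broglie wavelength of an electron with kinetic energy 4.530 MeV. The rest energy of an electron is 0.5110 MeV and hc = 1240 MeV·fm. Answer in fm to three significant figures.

Total energy E = KE + m₀c² = 4.530 + 0.5110 = 5.0410 MeV.
(pc)² = E² − (m₀c²)² = (5.0410)² − (0.5110)² = 25.15 MeV², so pc = 5.015 MeV.
λ = hc/(pc) = 1240 MeV·fm / 5.015 MeV = 247 fm.

λ = 247 fm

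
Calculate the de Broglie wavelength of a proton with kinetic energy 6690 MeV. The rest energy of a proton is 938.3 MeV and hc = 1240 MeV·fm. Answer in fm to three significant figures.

λ = 0.164 fm

Total energy E = KE + m₀c² = 6690 + 938.3 = 7628.3 MeV.
(pc)² = E² − (m₀c²)² = (7628.3)² − (938.3)² = 5.731 × 10⁷ MeV², so pc = 7570 MeV.
λ = hc/(pc) = 1240 MeV·fm / 7570 MeV = 0.164 fm.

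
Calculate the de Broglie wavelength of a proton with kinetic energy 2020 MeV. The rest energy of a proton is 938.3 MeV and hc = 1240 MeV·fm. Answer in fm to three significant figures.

λ = 0.442 fm

Total energy E = KE + m₀c² = 2020 + 938.3 = 2958.3 MeV.
(pc)² = E² − (m₀c²)² = (2958.3)² − (938.3)² = 7.871 × 10⁶ MeV², so pc = 2806 MeV.
λ = hc/(pc) = 1240 MeV·fm / 2806 MeV = 0.442 fm.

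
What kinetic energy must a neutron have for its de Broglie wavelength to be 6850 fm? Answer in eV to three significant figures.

KE = 17.4 eV

p = h/λ = 6.626 × 10⁻³⁴ / 6.850 × 10⁻¹² = 9.673 × 10⁻²³ kg·m/s.
KE = p²/(2m) = (9.673 × 10⁻²³)² / (2 × 1.675 × 10⁻²⁷) = 2.793 × 10⁻¹⁸ J = 17.4 eV.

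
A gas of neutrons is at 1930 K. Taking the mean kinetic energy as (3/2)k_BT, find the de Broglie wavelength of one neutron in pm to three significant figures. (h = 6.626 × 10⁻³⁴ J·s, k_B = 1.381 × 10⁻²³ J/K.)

KE = (3/2)k_BT = 1.5 × 1.381 × 10⁻²³ × 1930 = 3.998 × 10⁻²⁰ J.
p = √(2mKE) = √(2 × 1.675 × 10⁻²⁷ × 3.998 × 10⁻²⁰) = 1.157 × 10⁻²³ kg·m/s.
λ = h/p = 5.73 × 10⁻¹¹ m = 57.3 pm.

λ = 57.3 pm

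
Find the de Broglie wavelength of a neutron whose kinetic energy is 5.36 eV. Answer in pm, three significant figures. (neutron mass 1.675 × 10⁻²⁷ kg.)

KE = 5.36 eV = 8.587 × 10⁻¹⁹ J.
p = √(2mKE) = √(2 × 1.675 × 10⁻²⁷ × 8.587 × 10⁻¹⁹) = 5.363 × 10⁻²³ kg·m/s.
λ = h/p = 6.626 × 10⁻³⁴ / 5.363 × 10⁻²³ = 1.24 × 10⁻¹¹ m = 12.4 pm.

λ = 12.4 pm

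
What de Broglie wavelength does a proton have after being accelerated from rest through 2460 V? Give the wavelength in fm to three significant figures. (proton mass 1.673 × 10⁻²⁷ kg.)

λ = 577 fm

KE = eV = 1.602 × 10⁻¹⁹ × 2460 = 3.941 × 10⁻¹⁶ J.
p = √(2mKE) = √(2 × 1.673 × 10⁻²⁷ × 3.941 × 10⁻¹⁶) = 1.148 × 10⁻²¹ kg·m/s.
λ = h/p = 6.626 × 10⁻³⁴ / 1.148 × 10⁻²¹ = 5.77 × 10⁻¹³ m = 577 fm.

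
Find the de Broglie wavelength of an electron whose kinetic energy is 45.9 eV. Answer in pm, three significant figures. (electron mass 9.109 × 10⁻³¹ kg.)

λ = 181 pm

KE = 45.9 eV = 7.353 × 10⁻¹⁸ J.
p = √(2mKE) = √(2 × 9.109 × 10⁻³¹ × 7.353 × 10⁻¹⁸) = 3.660 × 10⁻²⁴ kg·m/s.
λ = h/p = 6.626 × 10⁻³⁴ / 3.660 × 10⁻²⁴ = 1.81 × 10⁻¹⁰ m = 181 pm.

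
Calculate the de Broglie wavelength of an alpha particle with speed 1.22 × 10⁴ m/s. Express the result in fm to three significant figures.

λ = 8170 fm

p = mv = 6.645 × 10⁻²⁷ × 1.22 × 10⁴ = 8.107 × 10⁻²³ kg·m/s.
λ = h/p = 6.626 × 10⁻³⁴ / 8.107 × 10⁻²³ = 8.17 × 10⁻¹² m = 8170 fm.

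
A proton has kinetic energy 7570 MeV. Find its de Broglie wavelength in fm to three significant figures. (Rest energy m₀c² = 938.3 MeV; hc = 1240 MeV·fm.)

Total energy E = KE + m₀c² = 7570 + 938.3 = 8508.3 MeV.
(pc)² = E² − (m₀c²)² = (8508.3)² − (938.3)² = 7.151 × 10⁷ MeV², so pc = 8456 MeV.
λ = hc/(pc) = 1240 MeV·fm / 8456 MeV = 0.147 fm.

λ = 0.147 fm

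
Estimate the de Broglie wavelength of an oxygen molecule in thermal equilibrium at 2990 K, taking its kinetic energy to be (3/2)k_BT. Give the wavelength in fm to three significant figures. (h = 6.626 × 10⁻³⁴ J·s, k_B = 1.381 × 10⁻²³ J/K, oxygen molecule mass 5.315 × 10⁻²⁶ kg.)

λ = 8170 fm

KE = (3/2)k_BT = 1.5 × 1.381 × 10⁻²³ × 2990 = 6.194 × 10⁻²⁰ J.
p = √(2mKE) = √(2 × 5.315 × 10⁻²⁶ × 6.194 × 10⁻²⁰) = 8.114 × 10⁻²³ kg·m/s.
λ = h/p = 8.17 × 10⁻¹² m = 8170 fm.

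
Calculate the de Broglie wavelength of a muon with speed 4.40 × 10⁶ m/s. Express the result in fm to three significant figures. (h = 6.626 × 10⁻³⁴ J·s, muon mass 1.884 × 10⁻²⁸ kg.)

λ = 799 fm

p = mv = 1.884 × 10⁻²⁸ × 4.40 × 10⁶ = 8.290 × 10⁻²² kg·m/s.
λ = h/p = 6.626 × 10⁻³⁴ / 8.290 × 10⁻²² = 7.99 × 10⁻¹³ m = 799 fm.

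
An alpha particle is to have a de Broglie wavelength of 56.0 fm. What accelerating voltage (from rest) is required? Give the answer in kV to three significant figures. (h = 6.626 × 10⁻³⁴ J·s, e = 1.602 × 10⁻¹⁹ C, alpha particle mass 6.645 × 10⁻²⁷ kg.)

V = 32.9 kV

p = h/λ = 6.626 × 10⁻³⁴ / 5.600 × 10⁻¹⁴ = 1.183 × 10⁻²⁰ kg·m/s.
KE = p²/(2m) = 1.053 × 10⁻¹⁴ J.
V = KE/2e = 1.053 × 10⁻¹⁴ / (2 × 1.602 × 10⁻¹⁹) = 32.9 kV.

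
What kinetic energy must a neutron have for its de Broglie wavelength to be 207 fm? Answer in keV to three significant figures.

p = h/λ = 6.626 × 10⁻³⁴ / 2.070 × 10⁻¹³ = 3.201 × 10⁻²¹ kg·m/s.
KE = p²/(2m) = (3.201 × 10⁻²¹)² / (2 × 1.675 × 10⁻²⁷) = 3.059 × 10⁻¹⁵ J = 19.1 keV.

KE = 19.1 keV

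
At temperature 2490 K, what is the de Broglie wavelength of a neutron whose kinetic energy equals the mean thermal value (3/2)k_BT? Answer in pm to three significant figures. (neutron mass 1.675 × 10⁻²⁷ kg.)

KE = (3/2)k_BT = 1.5 × 1.381 × 10⁻²³ × 2490 = 5.158 × 10⁻²⁰ J.
p = √(2mKE) = √(2 × 1.675 × 10⁻²⁷ × 5.158 × 10⁻²⁰) = 1.315 × 10⁻²³ kg·m/s.
λ = h/p = 5.04 × 10⁻¹¹ m = 50.4 pm.

λ = 50.4 pm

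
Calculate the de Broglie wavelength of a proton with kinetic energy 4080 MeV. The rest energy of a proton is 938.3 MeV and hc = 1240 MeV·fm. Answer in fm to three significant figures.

λ = 0.252 fm

Total energy E = KE + m₀c² = 4080 + 938.3 = 5018.3 MeV.
(pc)² = E² − (m₀c²)² = (5018.3)² − (938.3)² = 2.430 × 10⁷ MeV², so pc = 4930 MeV.
λ = hc/(pc) = 1240 MeV·fm / 4930 MeV = 0.252 fm.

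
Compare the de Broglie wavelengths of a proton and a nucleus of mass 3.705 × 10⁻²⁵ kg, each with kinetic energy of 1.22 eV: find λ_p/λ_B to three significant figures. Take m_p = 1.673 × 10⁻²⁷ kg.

λ_p/λ_B = 14.9

At fixed KE, p = √(2mKE) so λ = h/p ∝ 1/√m.
λ_p/λ_B = √(m_B/m_p) = √(3.705 × 10⁻²⁵/1.673 × 10⁻²⁷) = √(221.5) = 14.9.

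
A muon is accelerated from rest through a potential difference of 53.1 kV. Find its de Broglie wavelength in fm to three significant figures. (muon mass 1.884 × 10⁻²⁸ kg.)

KE = eV = 1.602 × 10⁻¹⁹ × 5.310 × 10⁴ = 8.507 × 10⁻¹⁵ J.
p = √(2mKE) = √(2 × 1.884 × 10⁻²⁸ × 8.507 × 10⁻¹⁵) = 1.790 × 10⁻²¹ kg·m/s.
λ = h/p = 6.626 × 10⁻³⁴ / 1.790 × 10⁻²¹ = 3.70 × 10⁻¹³ m = 370 fm.

λ = 370 fm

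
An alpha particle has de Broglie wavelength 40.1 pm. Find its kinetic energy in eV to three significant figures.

p = h/λ = 6.626 × 10⁻³⁴ / 4.010 × 10⁻¹¹ = 1.652 × 10⁻²³ kg·m/s.
KE = p²/(2m) = (1.652 × 10⁻²³)² / (2 × 6.645 × 10⁻²⁷) = 2.054 × 10⁻²⁰ J = 0.128 eV.

KE = 0.128 eV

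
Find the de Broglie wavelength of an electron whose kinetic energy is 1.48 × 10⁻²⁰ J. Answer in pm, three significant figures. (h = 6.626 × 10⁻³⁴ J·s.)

p = √(2mKE) = √(2 × 9.109 × 10⁻³¹ × 1.480 × 10⁻²⁰) = 1.642 × 10⁻²⁵ kg·m/s.
λ = h/p = 6.626 × 10⁻³⁴ / 1.642 × 10⁻²⁵ = 4.04 × 10⁻⁹ m = 4040 pm.

λ = 4040 pm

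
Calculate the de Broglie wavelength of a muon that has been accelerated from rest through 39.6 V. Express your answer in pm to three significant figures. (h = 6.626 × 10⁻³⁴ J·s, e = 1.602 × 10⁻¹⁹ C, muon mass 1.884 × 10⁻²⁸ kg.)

λ = 13.6 pm

KE = eV = 1.602 × 10⁻¹⁹ × 39.60 = 6.344 × 10⁻¹⁸ J.
p = √(2mKE) = √(2 × 1.884 × 10⁻²⁸ × 6.344 × 10⁻¹⁸) = 4.889 × 10⁻²³ kg·m/s.
λ = h/p = 6.626 × 10⁻³⁴ / 4.889 × 10⁻²³ = 1.36 × 10⁻¹¹ m = 13.6 pm.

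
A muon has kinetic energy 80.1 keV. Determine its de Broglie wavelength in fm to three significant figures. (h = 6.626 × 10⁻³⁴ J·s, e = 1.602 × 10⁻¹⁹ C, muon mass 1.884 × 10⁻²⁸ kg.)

KE = 80.1 keV = 1.283 × 10⁻¹⁴ J.
p = √(2mKE) = √(2 × 1.884 × 10⁻²⁸ × 1.283 × 10⁻¹⁴) = 2.199 × 10⁻²¹ kg·m/s.
λ = h/p = 6.626 × 10⁻³⁴ / 2.199 × 10⁻²¹ = 3.01 × 10⁻¹³ m = 301 fm.

λ = 301 fm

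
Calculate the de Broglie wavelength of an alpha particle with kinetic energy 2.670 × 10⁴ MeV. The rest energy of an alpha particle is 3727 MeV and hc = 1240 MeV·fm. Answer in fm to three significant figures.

λ = 0.0411 fm

Total energy E = KE + m₀c² = 2.670 × 10⁴ + 3727 = 30427 MeV.
(pc)² = E² − (m₀c²)² = (30427)² − (3727)² = 9.119 × 10⁸ MeV², so pc = 3.020 × 10⁴ MeV.
λ = hc/(pc) = 1240 MeV·fm / 3.020 × 10⁴ MeV = 0.0411 fm.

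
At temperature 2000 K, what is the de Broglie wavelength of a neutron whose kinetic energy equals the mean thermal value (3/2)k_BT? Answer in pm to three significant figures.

KE = (3/2)k_BT = 1.5 × 1.381 × 10⁻²³ × 2000 = 4.143 × 10⁻²⁰ J.
p = √(2mKE) = √(2 × 1.675 × 10⁻²⁷ × 4.143 × 10⁻²⁰) = 1.178 × 10⁻²³ kg·m/s.
λ = h/p = 5.62 × 10⁻¹¹ m = 56.2 pm.

λ = 56.2 pm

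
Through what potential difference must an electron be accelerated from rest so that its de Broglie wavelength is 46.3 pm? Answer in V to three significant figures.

p = h/λ = 6.626 × 10⁻³⁴ / 4.630 × 10⁻¹¹ = 1.431 × 10⁻²³ kg·m/s.
KE = p²/(2m) = 1.124 × 10⁻¹⁶ J.
V = KE/e = 1.124 × 10⁻¹⁶ / (1.602 × 10⁻¹⁹) = 702 V.

V = 702 V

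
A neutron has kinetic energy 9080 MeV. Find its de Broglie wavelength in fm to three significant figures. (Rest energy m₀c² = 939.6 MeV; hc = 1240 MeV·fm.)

Total energy E = KE + m₀c² = 9080 + 939.6 = 10019.6 MeV.
(pc)² = E² − (m₀c²)² = (10019.6)² − (939.6)² = 9.951 × 10⁷ MeV², so pc = 9975 MeV.
λ = hc/(pc) = 1240 MeV·fm / 9975 MeV = 0.124 fm.

λ = 0.124 fm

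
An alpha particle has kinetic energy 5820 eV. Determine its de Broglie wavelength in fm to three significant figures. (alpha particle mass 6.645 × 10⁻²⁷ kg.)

KE = 5820 eV = 9.324 × 10⁻¹⁶ J.
p = √(2mKE) = √(2 × 6.645 × 10⁻²⁷ × 9.324 × 10⁻¹⁶) = 3.520 × 10⁻²¹ kg·m/s.
λ = h/p = 6.626 × 10⁻³⁴ / 3.520 × 10⁻²¹ = 1.88 × 10⁻¹³ m = 188 fm.

λ = 188 fm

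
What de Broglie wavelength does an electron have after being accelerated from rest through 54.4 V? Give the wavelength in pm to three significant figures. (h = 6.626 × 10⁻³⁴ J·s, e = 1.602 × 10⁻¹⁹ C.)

λ = 166 pm

KE = eV = 1.602 × 10⁻¹⁹ × 54.40 = 8.715 × 10⁻¹⁸ J.
p = √(2mKE) = √(2 × 9.109 × 10⁻³¹ × 8.715 × 10⁻¹⁸) = 3.985 × 10⁻²⁴ kg·m/s.
λ = h/p = 6.626 × 10⁻³⁴ / 3.985 × 10⁻²⁴ = 1.66 × 10⁻¹⁰ m = 166 pm.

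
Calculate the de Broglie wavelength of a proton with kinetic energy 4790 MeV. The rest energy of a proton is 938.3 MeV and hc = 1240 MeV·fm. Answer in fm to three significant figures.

Total energy E = KE + m₀c² = 4790 + 938.3 = 5728.3 MeV.
(pc)² = E² − (m₀c²)² = (5728.3)² − (938.3)² = 3.193 × 10⁷ MeV², so pc = 5651 MeV.
λ = hc/(pc) = 1240 MeV·fm / 5651 MeV = 0.219 fm.

λ = 0.219 fm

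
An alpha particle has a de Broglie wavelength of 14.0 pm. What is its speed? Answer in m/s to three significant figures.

p = h/λ = 6.626 × 10⁻³⁴ / 1.400 × 10⁻¹¹ = 4.733 × 10⁻²³ kg·m/s.
v = p/m = 4.733 × 10⁻²³ / 6.645 × 10⁻²⁷ = 7.12 × 10³ m/s = 7120 m/s.

v = 7120 m/s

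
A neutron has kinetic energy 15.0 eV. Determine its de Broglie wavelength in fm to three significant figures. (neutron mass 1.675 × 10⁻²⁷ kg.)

λ = 7390 fm

KE = 15.0 eV = 2.403 × 10⁻¹⁸ J.
p = √(2mKE) = √(2 × 1.675 × 10⁻²⁷ × 2.403 × 10⁻¹⁸) = 8.972 × 10⁻²³ kg·m/s.
λ = h/p = 6.626 × 10⁻³⁴ / 8.972 × 10⁻²³ = 7.39 × 10⁻¹² m = 7390 fm.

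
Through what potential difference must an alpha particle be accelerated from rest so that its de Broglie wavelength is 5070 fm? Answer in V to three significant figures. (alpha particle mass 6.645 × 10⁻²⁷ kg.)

p = h/λ = 6.626 × 10⁻³⁴ / 5.070 × 10⁻¹² = 1.307 × 10⁻²² kg·m/s.
KE = p²/(2m) = 1.285 × 10⁻¹⁸ J.
V = KE/2e = 1.285 × 10⁻¹⁸ / (2 × 1.602 × 10⁻¹⁹) = 4.01 V.

V = 4.01 V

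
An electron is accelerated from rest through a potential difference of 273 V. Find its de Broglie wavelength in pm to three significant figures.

KE = eV = 1.602 × 10⁻¹⁹ × 273.0 = 4.373 × 10⁻¹⁷ J.
p = √(2mKE) = √(2 × 9.109 × 10⁻³¹ × 4.373 × 10⁻¹⁷) = 8.926 × 10⁻²⁴ kg·m/s.
λ = h/p = 6.626 × 10⁻³⁴ / 8.926 × 10⁻²⁴ = 7.42 × 10⁻¹¹ m = 74.2 pm.

λ = 74.2 pm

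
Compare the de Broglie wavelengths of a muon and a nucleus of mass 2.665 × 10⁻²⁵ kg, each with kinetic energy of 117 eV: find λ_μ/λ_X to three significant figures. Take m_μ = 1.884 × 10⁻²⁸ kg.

λ_μ/λ_X = 37.6

At fixed KE, p = √(2mKE) so λ = h/p ∝ 1/√m.
λ_μ/λ_X = √(m_X/m_μ) = √(2.665 × 10⁻²⁵/1.884 × 10⁻²⁸) = √(1415) = 37.6.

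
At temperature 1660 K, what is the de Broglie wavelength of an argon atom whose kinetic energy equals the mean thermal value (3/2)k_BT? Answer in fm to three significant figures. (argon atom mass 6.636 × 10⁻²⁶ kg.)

KE = (3/2)k_BT = 1.5 × 1.381 × 10⁻²³ × 1660 = 3.439 × 10⁻²⁰ J.
p = √(2mKE) = √(2 × 6.636 × 10⁻²⁶ × 3.439 × 10⁻²⁰) = 6.756 × 10⁻²³ kg·m/s.
λ = h/p = 9.81 × 10⁻¹² m = 9810 fm.

λ = 9810 fm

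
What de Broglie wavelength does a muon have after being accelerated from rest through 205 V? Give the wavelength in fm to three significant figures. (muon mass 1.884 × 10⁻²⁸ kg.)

KE = eV = 1.602 × 10⁻¹⁹ × 205.0 = 3.284 × 10⁻¹⁷ J.
p = √(2mKE) = √(2 × 1.884 × 10⁻²⁸ × 3.284 × 10⁻¹⁷) = 1.112 × 10⁻²² kg·m/s.
λ = h/p = 6.626 × 10⁻³⁴ / 1.112 × 10⁻²² = 5.96 × 10⁻¹² m = 5960 fm.

λ = 5960 fm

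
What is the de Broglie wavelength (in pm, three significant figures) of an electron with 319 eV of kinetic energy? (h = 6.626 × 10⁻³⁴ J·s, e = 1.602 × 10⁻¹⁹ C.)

λ = 68.7 pm

KE = 319 eV = 5.110 × 10⁻¹⁷ J.
p = √(2mKE) = √(2 × 9.109 × 10⁻³¹ × 5.110 × 10⁻¹⁷) = 9.649 × 10⁻²⁴ kg·m/s.
λ = h/p = 6.626 × 10⁻³⁴ / 9.649 × 10⁻²⁴ = 6.87 × 10⁻¹¹ m = 68.7 pm.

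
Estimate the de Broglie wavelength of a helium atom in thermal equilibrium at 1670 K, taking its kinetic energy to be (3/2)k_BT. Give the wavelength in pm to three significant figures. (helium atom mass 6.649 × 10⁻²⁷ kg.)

λ = 30.9 pm

KE = (3/2)k_BT = 1.5 × 1.381 × 10⁻²³ × 1670 = 3.459 × 10⁻²⁰ J.
p = √(2mKE) = √(2 × 6.649 × 10⁻²⁷ × 3.459 × 10⁻²⁰) = 2.145 × 10⁻²³ kg·m/s.
λ = h/p = 3.09 × 10⁻¹¹ m = 30.9 pm.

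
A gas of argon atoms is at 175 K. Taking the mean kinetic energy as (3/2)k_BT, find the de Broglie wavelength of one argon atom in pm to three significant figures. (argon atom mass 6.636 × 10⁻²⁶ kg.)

KE = (3/2)k_BT = 1.5 × 1.381 × 10⁻²³ × 175 = 3.625 × 10⁻²¹ J.
p = √(2mKE) = √(2 × 6.636 × 10⁻²⁶ × 3.625 × 10⁻²¹) = 2.193 × 10⁻²³ kg·m/s.
λ = h/p = 3.02 × 10⁻¹¹ m = 30.2 pm.

λ = 30.2 pm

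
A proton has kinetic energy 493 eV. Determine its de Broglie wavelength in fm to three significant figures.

λ = 1290 fm

KE = 493 eV = 7.898 × 10⁻¹⁷ J.
p = √(2mKE) = √(2 × 1.673 × 10⁻²⁷ × 7.898 × 10⁻¹⁷) = 5.141 × 10⁻²² kg·m/s.
λ = h/p = 6.626 × 10⁻³⁴ / 5.141 × 10⁻²² = 1.29 × 10⁻¹² m = 1290 fm.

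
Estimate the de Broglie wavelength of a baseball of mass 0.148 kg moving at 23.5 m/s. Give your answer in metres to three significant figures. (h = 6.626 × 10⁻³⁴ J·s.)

p = mv = 0.148 × 23.5 = 3.478 kg·m/s.
λ = h/p = 6.626 × 10⁻³⁴ / 3.478 = 1.91 × 10⁻³⁴ m.

λ = 1.91 × 10⁻³⁴ m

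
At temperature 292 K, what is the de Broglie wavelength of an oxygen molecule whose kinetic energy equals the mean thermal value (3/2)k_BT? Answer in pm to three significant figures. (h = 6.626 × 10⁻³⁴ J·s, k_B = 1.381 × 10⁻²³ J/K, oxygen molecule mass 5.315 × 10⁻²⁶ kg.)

KE = (3/2)k_BT = 1.5 × 1.381 × 10⁻²³ × 292 = 6.049 × 10⁻²¹ J.
p = √(2mKE) = √(2 × 5.315 × 10⁻²⁶ × 6.049 × 10⁻²¹) = 2.536 × 10⁻²³ kg·m/s.
λ = h/p = 2.61 × 10⁻¹¹ m = 26.1 pm.

λ = 26.1 pm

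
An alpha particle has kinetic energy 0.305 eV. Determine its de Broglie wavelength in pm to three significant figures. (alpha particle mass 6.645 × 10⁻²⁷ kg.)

λ = 26.0 pm

KE = 0.305 eV = 4.886 × 10⁻²⁰ J.
p = √(2mKE) = √(2 × 6.645 × 10⁻²⁷ × 4.886 × 10⁻²⁰) = 2.548 × 10⁻²³ kg·m/s.
λ = h/p = 6.626 × 10⁻³⁴ / 2.548 × 10⁻²³ = 2.60 × 10⁻¹¹ m = 26.0 pm.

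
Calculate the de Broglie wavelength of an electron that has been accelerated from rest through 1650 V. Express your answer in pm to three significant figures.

λ = 30.2 pm

KE = eV = 1.602 × 10⁻¹⁹ × 1650 = 2.643 × 10⁻¹⁶ J.
p = √(2mKE) = √(2 × 9.109 × 10⁻³¹ × 2.643 × 10⁻¹⁶) = 2.194 × 10⁻²³ kg·m/s.
λ = h/p = 6.626 × 10⁻³⁴ / 2.194 × 10⁻²³ = 3.02 × 10⁻¹¹ m = 30.2 pm.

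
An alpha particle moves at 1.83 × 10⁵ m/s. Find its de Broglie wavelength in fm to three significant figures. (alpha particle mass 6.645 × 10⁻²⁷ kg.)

λ = 545 fm

p = mv = 6.645 × 10⁻²⁷ × 1.83 × 10⁵ = 1.216 × 10⁻²¹ kg·m/s.
λ = h/p = 6.626 × 10⁻³⁴ / 1.216 × 10⁻²¹ = 5.45 × 10⁻¹³ m = 545 fm.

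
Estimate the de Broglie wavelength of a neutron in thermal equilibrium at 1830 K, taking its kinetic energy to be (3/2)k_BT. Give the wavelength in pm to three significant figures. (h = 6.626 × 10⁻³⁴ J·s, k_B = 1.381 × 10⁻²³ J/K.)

KE = (3/2)k_BT = 1.5 × 1.381 × 10⁻²³ × 1830 = 3.791 × 10⁻²⁰ J.
p = √(2mKE) = √(2 × 1.675 × 10⁻²⁷ × 3.791 × 10⁻²⁰) = 1.127 × 10⁻²³ kg·m/s.
λ = h/p = 5.88 × 10⁻¹¹ m = 58.8 pm.

λ = 58.8 pm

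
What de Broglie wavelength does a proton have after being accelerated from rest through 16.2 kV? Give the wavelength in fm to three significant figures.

λ = 225 fm

KE = eV = 1.602 × 10⁻¹⁹ × 1.620 × 10⁴ = 2.595 × 10⁻¹⁵ J.
p = √(2mKE) = √(2 × 1.673 × 10⁻²⁷ × 2.595 × 10⁻¹⁵) = 2.947 × 10⁻²¹ kg·m/s.
λ = h/p = 6.626 × 10⁻³⁴ / 2.947 × 10⁻²¹ = 2.25 × 10⁻¹³ m = 225 fm.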